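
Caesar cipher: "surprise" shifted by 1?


Word: "surprise"
Shift: 1
Each letter → (letter + shift) mod 26:
  's' (18) + 1 = 19 → 't'
  'u' (20) + 1 = 21 → 'v'
  'r' (17) + 1 = 18 → 's'
  'p' (15) + 1 = 16 → 'q'
  'r' (17) + 1 = 18 → 's'
  'i' (8) + 1 = 9 → 'j'
  's' (18) + 1 = 19 → 't'
  'e' (4) + 1 = 5 → 'f'
Result = "tvsqsjtf"


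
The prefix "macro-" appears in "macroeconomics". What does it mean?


Prefix: macro-
Example: macroeconomics (macro- + economics)
Meaning = large


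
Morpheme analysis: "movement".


Word: "movement"
Morphemes: move + -ment
Each morpheme carries meaning
= 2 morphemes


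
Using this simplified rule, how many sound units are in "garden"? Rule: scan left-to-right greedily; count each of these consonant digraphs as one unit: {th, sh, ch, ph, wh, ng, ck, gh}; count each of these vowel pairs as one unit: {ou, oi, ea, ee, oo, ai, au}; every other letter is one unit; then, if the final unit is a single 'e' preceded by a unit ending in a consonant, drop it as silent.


Word: "garden" (6 letters)
Left-to-right scan:
  [1] 'g' (letter)
  [2] 'a' (letter)
  [3] 'r' (letter)
  [4] 'd' (letter)
  [5] 'e' (letter)
  [6] 'n' (letter)
Units from scan: 6
Sound units = 6 units


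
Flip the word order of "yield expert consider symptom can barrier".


Original: "yield expert consider symptom can barrier"
Words (1..n): yield | expert | consider | symptom | can | barrier
Reversed (n..1): barrier | can | symptom | consider | expert | yield
Result = "barrier can symptom consider expert yield"


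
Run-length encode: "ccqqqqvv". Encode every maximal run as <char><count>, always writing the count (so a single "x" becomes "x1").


String: "ccqqqqvv"
Scanning for consecutive runs:
  'c' x 2
  'q' x 4
  'v' x 2
RLE = "c2q4v2"


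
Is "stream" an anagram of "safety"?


Word 1: "safety" → sorted: aefsty
Word 2: "stream" → sorted: aemrst
Same letters? aefsty != aemrst
Anagram = No


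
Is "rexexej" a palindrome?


Word: "rexexej"
Reversed: "jexexer"
Forward == Backward? rexexej != jexexer
Palindrome = No


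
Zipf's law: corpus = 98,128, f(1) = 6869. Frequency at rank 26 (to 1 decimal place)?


Zipf's law: f(r) = f(1) / r
f(1) = 6869
f(26) = 6869 / 26
= 264.2 occurrences


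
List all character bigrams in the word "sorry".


Word: "sorry" (length 5)
Number of bigrams = 5 - 2 + 1 = 4
  Position 0: "so"
  Position 1: "or"
  Position 2: "rr"
  Position 3: "ry"
Bigrams = "so", "or", "rr", "ry"


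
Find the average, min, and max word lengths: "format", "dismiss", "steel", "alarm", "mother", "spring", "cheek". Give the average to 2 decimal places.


Lengths: "format"=6, "dismiss"=7, "steel"=5, "alarm"=5, "mother"=6, "spring"=6, "cheek"=5
Sum = 40, Count = 7
Average = 40/7 = 5.71
= avg=5.71, min=5, max=7


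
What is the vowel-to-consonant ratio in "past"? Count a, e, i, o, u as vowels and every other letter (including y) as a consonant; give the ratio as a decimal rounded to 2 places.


Word: "past"
Vowels (a,e,i,o,u): 1
Consonants: 3
Ratio = 1/3
= 0.33


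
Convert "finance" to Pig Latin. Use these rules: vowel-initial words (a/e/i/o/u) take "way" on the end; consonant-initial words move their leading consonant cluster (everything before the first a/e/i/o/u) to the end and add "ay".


Word: "finance"
Starts with consonant(s) → move to end, add 'ay'
Consonant cluster: "f"
Pig Latin = "inancefay"


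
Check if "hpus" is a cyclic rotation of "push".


Word: "push", Candidate: "hpus"
Method: check if candidate is substring of word+word
"pushpush" contains "hpus"? Yes
Is rotation = Yes


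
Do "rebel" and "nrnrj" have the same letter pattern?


Pattern of "rebel": [0, 1, 2, 1, 3]
Pattern of "nrnrj": [0, 1, 0, 1, 2]
Patterns do not match
Same pattern = No


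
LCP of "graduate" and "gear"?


Word 1: "graduate"
Word 2: "gear"
Comparing from start:
  Pos 0: 'g' == 'g'
  Pos 1: 'r' != 'e' (stop)
LCP = "g" (length 1)


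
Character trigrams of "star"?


Word: "star" (length 4)
Number of trigrams = 4 - 3 + 1 = 2
  Position 0: "sta"
  Position 1: "tar"
Trigrams = "sta", "tar"


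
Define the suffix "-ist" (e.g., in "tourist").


Suffix: -ist
Example: tourist = tour + -ist
Meaning = one who practices


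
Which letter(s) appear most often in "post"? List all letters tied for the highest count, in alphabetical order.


Word: "post"
Letter counts:
  'o': 1
  'p': 1
  's': 1
  't': 1
Maximum count = 1
Most frequent = 'o', 'p', 's', 't' (1 time each)


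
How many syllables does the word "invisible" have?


Word: "invisible"
Syllable breakdown: in | vis | i | ble
Counting: 4 parts
= 4 syllables


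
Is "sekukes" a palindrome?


Word: "sekukes"
Reversed: "sekukes"
Forward == Backward? sekukes == sekukes
Palindrome = Yes


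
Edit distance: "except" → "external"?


Word 1: "except" (length 6)
Word 2: "external" (length 8)
One optimal edit sequence (insert/delete/substitute each cost 1):
  1. keep 'e'
  2. keep 'x'
  3. substitute 'c' -> 't'  (+1)
  4. keep 'e'
  5. insert 'r'  (+1)
  6. insert 'n'  (+1)
  7. substitute 'p' -> 'a'  (+1)
  8. substitute 't' -> 'l'  (+1)
Total edit operations: 5
Edit distance = 5


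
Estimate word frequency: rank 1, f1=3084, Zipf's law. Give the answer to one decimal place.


Zipf's law: f(r) = f(1) / r
f(1) = 3084
f(1) = 3084 / 1
= 3084.0 occurrences


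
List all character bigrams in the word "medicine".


Word: "medicine" (length 8)
Number of bigrams = 8 - 2 + 1 = 7
  Position 0: "me"
  Position 1: "ed"
  Position 2: "di"
  Position 3: "ic"
  Position 4: "ci"
  Position 5: "in"
  Position 6: "ne"
Bigrams = "me", "ed", "di", "ic", "ci", "in", "ne"


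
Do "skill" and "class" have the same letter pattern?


Pattern of "skill": [0, 1, 2, 3, 3]
Pattern of "class": [0, 1, 2, 3, 3]
Patterns match
Same pattern = Yes


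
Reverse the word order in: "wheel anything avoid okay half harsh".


Original: "wheel anything avoid okay half harsh"
Words (1..n): wheel | anything | avoid | okay | half | harsh
Reversed (n..1): harsh | half | okay | avoid | anything | wheel
Result = "harsh half okay avoid anything wheel"


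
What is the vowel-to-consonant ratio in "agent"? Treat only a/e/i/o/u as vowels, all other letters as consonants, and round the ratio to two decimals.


Word: "agent"
Vowels (a,e,i,o,u): 2
Consonants: 3
Ratio = 2/3
= 0.67


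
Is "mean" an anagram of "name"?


Word 1: "name" → sorted: aemn
Word 2: "mean" → sorted: aemn
Same letters? aemn == aemn
Anagram = Yes


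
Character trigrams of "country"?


Word: "country" (length 7)
Number of trigrams = 7 - 3 + 1 = 5
  Position 0: "cou"
  Position 1: "oun"
  Position 2: "unt"
  Position 3: "ntr"
  Position 4: "try"
Trigrams = "cou", "oun", "unt", "ntr", "try"


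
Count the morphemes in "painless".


Word: "painless"
Morphemes: pain + -less
Each morpheme carries meaning
= 2 morphemes


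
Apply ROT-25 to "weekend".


Word: "weekend"
Shift: 25
Each letter → (letter + shift) mod 26:
  'w' (22) + 25 = 21 → 'v'
  'e' (4) + 25 = 3 → 'd'
  'e' (4) + 25 = 3 → 'd'
  'k' (10) + 25 = 9 → 'j'
  'e' (4) + 25 = 3 → 'd'
  'n' (13) + 25 = 12 → 'm'
  'd' (3) + 25 = 2 → 'c'
Result = "vddjdmc"


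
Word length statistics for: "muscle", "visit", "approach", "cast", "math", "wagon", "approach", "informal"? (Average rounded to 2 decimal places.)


Lengths: "muscle"=6, "visit"=5, "approach"=8, "cast"=4, "math"=4, "wagon"=5, "approach"=8, "informal"=8
Sum = 48, Count = 8
Average = 48/8 = 6.00
= avg=6.00, min=4, max=8


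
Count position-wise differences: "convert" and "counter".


Comparing character by character (same length = 7):
  Pos 0: 'c' vs 'c' =
  Pos 1: 'o' vs 'o' =
  Pos 2: 'n' vs 'u' !=
  Pos 3: 'v' vs 'n' !=
  Pos 4: 'e' vs 't' !=
  Pos 5: 'r' vs 'e' !=
  Pos 6: 't' vs 'r' !=
Hamming distance = 5


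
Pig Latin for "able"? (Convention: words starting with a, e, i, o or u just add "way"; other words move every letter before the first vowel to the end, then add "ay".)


Word: "able"
Starts with vowel → add 'way'
Pig Latin = "ableway"


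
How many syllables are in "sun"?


Word: "sun"
Syllable breakdown: sun
Counting: 1 part
= 1 syllable


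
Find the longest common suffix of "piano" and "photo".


Word 1: "piano"
Word 2: "photo"
Comparing from end:
  Pos -1: 'o' == 'o'
  Pos -2: 'n' != 't' (stop)
LCS = "o" (length 1)


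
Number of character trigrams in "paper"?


Word: "paper" (length 5)
Number of 3-grams = length - 3 + 1 = 5 - 3 + 1
= 3


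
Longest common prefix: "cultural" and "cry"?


Word 1: "cultural"
Word 2: "cry"
Comparing from start:
  Pos 0: 'c' == 'c'
  Pos 1: 'u' != 'r' (stop)
LCP = "c" (length 1)


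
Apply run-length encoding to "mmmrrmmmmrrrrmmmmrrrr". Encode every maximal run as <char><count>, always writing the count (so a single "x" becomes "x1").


String: "mmmrrmmmmrrrrmmmmrrrr"
Scanning for consecutive runs:
  'm' x 3
  'r' x 2
  'm' x 4
  'r' x 4
  'm' x 4
  'r' x 4
RLE = "m3r2m4r4m4r4"


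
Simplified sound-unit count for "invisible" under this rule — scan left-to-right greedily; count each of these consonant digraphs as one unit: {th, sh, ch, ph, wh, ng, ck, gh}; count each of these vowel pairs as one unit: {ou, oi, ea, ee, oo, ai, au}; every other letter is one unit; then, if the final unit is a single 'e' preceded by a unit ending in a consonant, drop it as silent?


Word: "invisible" (9 letters)
Left-to-right scan:
  1. 'i' (letter)
  2. 'n' (letter)
  3. 'v' (letter)
  4. 'i' (letter)
  5. 's' (letter)
  6. 'i' (letter)
  7. 'b' (letter)
  8. 'l' (letter)
  9. 'e' (letter)
Units from scan: 9
Final unit is 'e' after a consonant -> drop as silent (-1)
Sound units = 8 units


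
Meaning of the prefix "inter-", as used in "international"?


Prefix: inter-
As in: international -> inter- + national
Meaning = between


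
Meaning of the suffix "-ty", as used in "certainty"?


Suffix: -ty
Example: certainty (certain + -ty)
Meaning = quality of


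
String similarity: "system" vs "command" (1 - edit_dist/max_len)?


Word 1: "system" (length 6)
Word 2: "command" (length 7)
One optimal edit sequence:
  1. insert 'c'  (+1)
  2. substitute 's' -> 'o'  (+1)
  3. substitute 'y' -> 'm'  (+1)
  4. substitute 's' -> 'm'  (+1)
  5. substitute 't' -> 'a'  (+1)
  6. substitute 'e' -> 'n'  (+1)
  7. substitute 'm' -> 'd'  (+1)
Edit distance = 7
Max length = max(6, 7) = 7
Similarity = 1 - 7/7
= 0.0000


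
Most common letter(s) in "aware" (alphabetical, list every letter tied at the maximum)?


Word: "aware"
Letter counts:
  'a': 2
  'e': 1
  'r': 1
  'w': 1
Maximum count = 2
Most frequent = 'a' (2 times each)


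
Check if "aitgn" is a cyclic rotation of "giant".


Word: "giant", Candidate: "aitgn"
Method: check if candidate is substring of word+word
"giantgiant" contains "aitgn"? No
Is rotation = No


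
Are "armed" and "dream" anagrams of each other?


Word 1: "armed" → sorted: ademr
Word 2: "dream" → sorted: ademr
Same letters? ademr == ademr
Anagram = Yes


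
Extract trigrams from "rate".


Word: "rate" (length 4)
Number of trigrams = 4 - 3 + 1 = 2
  Position 0: "rat"
  Position 1: "ate"
Trigrams = "rat", "ate"


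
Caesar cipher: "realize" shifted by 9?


Word: "realize"
Shift: 9
Each letter → (letter + shift) mod 26:
  'r' (17) + 9 = 0 → 'a'
  'e' (4) + 9 = 13 → 'n'
  'a' (0) + 9 = 9 → 'j'
  'l' (11) + 9 = 20 → 'u'
  'i' (8) + 9 = 17 → 'r'
  'z' (25) + 9 = 8 → 'i'
  'e' (4) + 9 = 13 → 'n'
Result = "anjurin"


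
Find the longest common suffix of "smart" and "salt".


Word 1: "smart"
Word 2: "salt"
Comparing from end:
  Pos -1: 't' == 't'
  Pos -2: 'r' != 'l' (stop)
LCS = "t" (length 1)


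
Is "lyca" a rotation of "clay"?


Word: "clay", Candidate: "lyca"
Method: check if candidate is substring of word+word
"clayclay" contains "lyca"? No
Is rotation = No


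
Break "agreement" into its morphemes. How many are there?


Word: "agreement"
Morphemes: agree / -ment
Each morpheme carries meaning
= 2 morphemes


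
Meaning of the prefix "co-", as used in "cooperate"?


Prefix: co-
As in: cooperate -> co- + operate
Meaning = together


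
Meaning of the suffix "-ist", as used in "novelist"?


Suffix: -ist
As in: novelist -> novel + -ist
Meaning = one who practices


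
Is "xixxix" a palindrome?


Word: "xixxix"
Reversed: "xixxix"
Forward == Backward? xixxix == xixxix
Palindrome = Yes


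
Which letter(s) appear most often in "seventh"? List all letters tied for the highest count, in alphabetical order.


Word: "seventh"
Letter counts:
  'e': 2
  'h': 1
  'n': 1
  's': 1
  't': 1
  'v': 1
Maximum count = 2
Most frequent = 'e' (2 times each)


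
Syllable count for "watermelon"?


Word: "watermelon"
Syllable breakdown: wa-ter-mel-on
Counting: 4 parts
= 4 syllables


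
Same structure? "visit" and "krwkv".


Pattern of "visit": [0, 1, 2, 1, 3]
Pattern of "krwkv": [0, 1, 2, 0, 3]
Patterns do not match
Same pattern = No


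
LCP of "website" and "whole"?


Word 1: "website"
Word 2: "whole"
Comparing from start:
  Pos 0: 'w' == 'w'
  Pos 1: 'e' != 'h' (stop)
LCP = "w" (length 1)


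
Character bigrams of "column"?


Word: "column" (length 6)
Number of bigrams = 6 - 2 + 1 = 5
  Position 0: "co"
  Position 1: "ol"
  Position 2: "lu"
  Position 3: "um"
  Position 4: "mn"
Bigrams = "co", "ol", "lu", "um", "mn"


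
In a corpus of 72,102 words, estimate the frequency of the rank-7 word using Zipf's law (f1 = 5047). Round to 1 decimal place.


Zipf's law: f(r) = f(1) / r
f(1) = 5047
f(7) = 5047 / 7
= 721.0 occurrences


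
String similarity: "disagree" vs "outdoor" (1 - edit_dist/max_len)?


Word 1: "disagree" (length 8)
Word 2: "outdoor" (length 7)
One optimal edit sequence:
  1. delete 'd'  (+1)
  2. substitute 'i' -> 'o'  (+1)
  3. substitute 's' -> 'u'  (+1)
  4. substitute 'a' -> 't'  (+1)
  5. substitute 'g' -> 'd'  (+1)
  6. substitute 'r' -> 'o'  (+1)
  7. substitute 'e' -> 'o'  (+1)
  8. substitute 'e' -> 'r'  (+1)
Edit distance = 8
Max length = max(8, 7) = 8
Similarity = 1 - 8/8
= 0.0000


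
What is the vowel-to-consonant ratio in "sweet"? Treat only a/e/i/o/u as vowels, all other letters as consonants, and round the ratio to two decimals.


Word: "sweet"
Vowels (a,e,i,o,u): 2
Consonants: 3
Ratio = 2/3
= 0.67


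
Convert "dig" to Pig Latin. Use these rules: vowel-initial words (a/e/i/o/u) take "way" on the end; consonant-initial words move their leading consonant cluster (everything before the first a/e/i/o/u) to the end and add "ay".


Word: "dig"
Starts with consonant(s) → move to end, add 'ay'
Consonant cluster: "d"
Pig Latin = "igday"


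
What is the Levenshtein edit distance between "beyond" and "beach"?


Word 1: "beyond" (length 6)
Word 2: "beach" (length 5)
One optimal edit sequence (insert/delete/substitute each cost 1):
  1. keep 'b'
  2. keep 'e'
  3. delete 'y'  (+1)
  4. substitute 'o' -> 'a'  (+1)
  5. substitute 'n' -> 'c'  (+1)
  6. substitute 'd' -> 'h'  (+1)
Total edit operations: 4
Edit distance = 4


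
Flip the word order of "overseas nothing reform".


Original: "overseas nothing reform"
Words (1..n): overseas | nothing | reform
Reversed (n..1): reform | nothing | overseas
Result = "reform nothing overseas"


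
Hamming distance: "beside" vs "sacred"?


Comparing character by character (same length = 6):
  Pos 0: 'b' vs 's' !=
  Pos 1: 'e' vs 'a' !=
  Pos 2: 's' vs 'c' !=
  Pos 3: 'i' vs 'r' !=
  Pos 4: 'd' vs 'e' !=
  Pos 5: 'e' vs 'd' !=
Hamming distance = 6


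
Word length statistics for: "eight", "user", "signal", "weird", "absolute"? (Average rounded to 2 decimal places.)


Lengths: "eight"=5, "user"=4, "signal"=6, "weird"=5, "absolute"=8
Sum = 28, Count = 5
Average = 28/5 = 5.60
= avg=5.60, min=4, max=8


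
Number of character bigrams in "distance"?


Word: "distance" (length 8)
Number of 2-grams = length - 2 + 1 = 8 - 2 + 1
= 7


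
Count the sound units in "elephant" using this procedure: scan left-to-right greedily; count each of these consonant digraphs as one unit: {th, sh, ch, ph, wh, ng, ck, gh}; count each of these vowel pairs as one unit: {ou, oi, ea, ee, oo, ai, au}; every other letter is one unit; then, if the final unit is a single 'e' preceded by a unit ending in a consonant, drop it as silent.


Word: "elephant" (8 letters)
Left-to-right scan:
  1. 'e' (letter)
  2. 'l' (letter)
  3. 'e' (letter)
  4. 'ph' (digraph)
  5. 'a' (letter)
  6. 'n' (letter)
  7. 't' (letter)
Units from scan: 7
Sound units = 7 units


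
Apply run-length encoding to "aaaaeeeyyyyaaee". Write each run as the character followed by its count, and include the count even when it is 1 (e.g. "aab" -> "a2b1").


String: "aaaaeeeyyyyaaee"
Scanning for consecutive runs:
  'a' x 4
  'e' x 3
  'y' x 4
  'a' x 2
  'e' x 2
RLE = "a4e3y4a2e2"


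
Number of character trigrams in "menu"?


Word: "menu" (length 4)
Number of 3-grams = length - 3 + 1 = 4 - 3 + 1
= 2


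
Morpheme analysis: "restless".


Word: "restless"
Morphemes: rest | -less
Each morpheme carries meaning
= 2 morphemes


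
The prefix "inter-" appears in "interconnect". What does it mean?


Prefix: inter-
Example: interconnect (inter- + connect)
Meaning = between


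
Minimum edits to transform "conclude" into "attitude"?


Word 1: "conclude" (length 8)
Word 2: "attitude" (length 8)
One optimal edit sequence (insert/delete/substitute each cost 1):
  1. substitute 'c' -> 'a'  (+1)
  2. substitute 'o' -> 't'  (+1)
  3. substitute 'n' -> 't'  (+1)
  4. substitute 'c' -> 'i'  (+1)
  5. substitute 'l' -> 't'  (+1)
  6. keep 'u'
  7. keep 'd'
  8. keep 'e'
Total edit operations: 5
Edit distance = 5


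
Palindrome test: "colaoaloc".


Word: "colaoaloc"
Reversed: "colaoaloc"
Forward == Backward? colaoaloc == colaoaloc
Palindrome = Yes


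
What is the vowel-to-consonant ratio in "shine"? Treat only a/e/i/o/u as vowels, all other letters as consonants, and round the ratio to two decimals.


Word: "shine"
Vowels (a,e,i,o,u): 2
Consonants: 3
Ratio = 2/3
= 0.67


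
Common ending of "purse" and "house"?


Word 1: "purse"
Word 2: "house"
Comparing from end:
  Pos -1: 'e' == 'e'
  Pos -2: 's' == 's'
  Pos -3: 'r' != 'u' (stop)
LCS = "se" (length 2)


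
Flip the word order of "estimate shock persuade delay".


Original: "estimate shock persuade delay"
Words (1..n): estimate | shock | persuade | delay
Reversed (n..1): delay | persuade | shock | estimate
Result = "delay persuade shock estimate"


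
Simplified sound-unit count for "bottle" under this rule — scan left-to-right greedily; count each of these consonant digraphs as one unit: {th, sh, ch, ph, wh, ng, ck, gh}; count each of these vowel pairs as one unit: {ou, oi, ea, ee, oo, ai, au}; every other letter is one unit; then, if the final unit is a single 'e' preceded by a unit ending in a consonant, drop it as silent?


Word: "bottle" (6 letters)
Left-to-right scan:
  (1) 'b' (letter)
  (2) 'o' (letter)
  (3) 't' (letter)
  (4) 't' (letter)
  (5) 'l' (letter)
  (6) 'e' (letter)
Units from scan: 6
Final unit is 'e' after a consonant -> drop as silent (-1)
Sound units = 5 units


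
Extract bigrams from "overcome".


Word: "overcome" (length 8)
Number of bigrams = 8 - 2 + 1 = 7
  Position 0: "ov"
  Position 1: "ve"
  Position 2: "er"
  Position 3: "rc"
  Position 4: "co"
  Position 5: "om"
  Position 6: "me"
Bigrams = "ov", "ve", "er", "rc", "co", "om", "me"


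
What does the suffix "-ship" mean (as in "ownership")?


Suffix: -ship
As in: ownership -> owner + -ship
Meaning = state / position


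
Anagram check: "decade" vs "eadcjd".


Word 1: "decade" → sorted: acddee
Word 2: "eadcjd" → sorted: acddej
Same letters? acddee != acddej
Anagram = No


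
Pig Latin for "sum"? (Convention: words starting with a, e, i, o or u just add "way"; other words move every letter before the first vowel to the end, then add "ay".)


Word: "sum"
Starts with consonant(s) → move to end, add 'ay'
Consonant cluster: "s"
Pig Latin = "umsay"


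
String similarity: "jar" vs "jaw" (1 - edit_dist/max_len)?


Word 1: "jar" (length 3)
Word 2: "jaw" (length 3)
One optimal edit sequence:
  1. keep 'j'
  2. keep 'a'
  3. substitute 'r' -> 'w'  (+1)
Edit distance = 1
Max length = max(3, 3) = 3
Similarity = 1 - 1/3
= 0.6667


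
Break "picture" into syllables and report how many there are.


Word: "picture"
Syllable breakdown: pic / ture
Counting: 2 parts
= 2 syllables


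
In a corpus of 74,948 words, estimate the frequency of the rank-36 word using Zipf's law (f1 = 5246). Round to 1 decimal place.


Zipf's law: f(r) = f(1) / r
f(1) = 5246
f(36) = 5246 / 36
= 145.7 occurrences


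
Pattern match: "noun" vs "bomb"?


Pattern of "noun": [0, 1, 2, 0]
Pattern of "bomb": [0, 1, 2, 0]
Patterns match
Same pattern = Yes


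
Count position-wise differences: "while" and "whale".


Comparing character by character (same length = 5):
  Pos 0: 'w' vs 'w' =
  Pos 1: 'h' vs 'h' =
  Pos 2: 'i' vs 'a' !=
  Pos 3: 'l' vs 'l' =
  Pos 4: 'e' vs 'e' =
Hamming distance = 1


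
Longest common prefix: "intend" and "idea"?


Word 1: "intend"
Word 2: "idea"
Comparing from start:
  Pos 0: 'i' == 'i'
  Pos 1: 'n' != 'd' (stop)
LCP = "i" (length 1)


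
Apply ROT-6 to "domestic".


Word: "domestic"
Shift: 6
Each letter → (letter + shift) mod 26:
  'd' (3) + 6 = 9 → 'j'
  'o' (14) + 6 = 20 → 'u'
  'm' (12) + 6 = 18 → 's'
  'e' (4) + 6 = 10 → 'k'
  's' (18) + 6 = 24 → 'y'
  't' (19) + 6 = 25 → 'z'
  'i' (8) + 6 = 14 → 'o'
  'c' (2) + 6 = 8 → 'i'
Result = "juskyzoi"


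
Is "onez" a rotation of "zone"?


Word: "zone", Candidate: "onez"
Method: check if candidate is substring of word+word
"zonezone" contains "onez"? Yes
Is rotation = Yes


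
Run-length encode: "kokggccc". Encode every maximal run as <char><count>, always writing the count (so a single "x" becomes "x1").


String: "kokggccc"
Scanning for consecutive runs:
  'k' x 1
  'o' x 1
  'k' x 1
  'g' x 2
  'c' x 3
RLE = "k1o1k1g2c3"


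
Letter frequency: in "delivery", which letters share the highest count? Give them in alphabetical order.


Word: "delivery"
Letter counts:
  'd': 1
  'e': 2
  'i': 1
  'l': 1
  'r': 1
  'v': 1
  'y': 1
Maximum count = 2
Most frequent = 'e' (2 times each)


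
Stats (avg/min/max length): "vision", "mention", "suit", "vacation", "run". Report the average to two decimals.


Lengths: "vision"=6, "mention"=7, "suit"=4, "vacation"=8, "run"=3
Sum = 28, Count = 5
Average = 28/5 = 5.60
= avg=5.60, min=3, max=8


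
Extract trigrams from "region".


Word: "region" (length 6)
Number of trigrams = 6 - 3 + 1 = 4
  Position 0: "reg"
  Position 1: "egi"
  Position 2: "gio"
  Position 3: "ion"
Trigrams = "reg", "egi", "gio", "ion"


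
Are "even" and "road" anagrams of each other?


Word 1: "even" → sorted: eenv
Word 2: "road" → sorted: ador
Same letters? eenv != ador
Anagram = No


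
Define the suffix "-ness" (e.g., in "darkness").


Suffix: -ness
As in: darkness -> dark + -ness
Meaning = state of being


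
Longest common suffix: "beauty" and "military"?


Word 1: "beauty"
Word 2: "military"
Comparing from end:
  Pos -1: 'y' == 'y'
  Pos -2: 't' != 'r' (stop)
LCS = "y" (length 1)


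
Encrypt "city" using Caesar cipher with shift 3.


Word: "city"
Shift: 3
Each letter → (letter + shift) mod 26:
  'c' (2) + 3 = 5 → 'f'
  'i' (8) + 3 = 11 → 'l'
  't' (19) + 3 = 22 → 'w'
  'y' (24) + 3 = 1 → 'b'
Result = "flwb"


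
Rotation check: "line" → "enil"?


Word: "line", Candidate: "enil"
Method: check if candidate is substring of word+word
"lineline" contains "enil"? No
Is rotation = No


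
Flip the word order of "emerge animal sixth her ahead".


Original: "emerge animal sixth her ahead"
Words (1..n): emerge | animal | sixth | her | ahead
Reversed (n..1): ahead | her | sixth | animal | emerge
Result = "ahead her sixth animal emerge"


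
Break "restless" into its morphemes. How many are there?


Word: "restless"
Morphemes: rest + -less
Each morpheme carries meaning
= 2 morphemes


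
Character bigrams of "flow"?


Word: "flow" (length 4)
Number of bigrams = 4 - 2 + 1 = 3
  Position 0: "fl"
  Position 1: "lo"
  Position 2: "ow"
Bigrams = "fl", "lo", "ow"


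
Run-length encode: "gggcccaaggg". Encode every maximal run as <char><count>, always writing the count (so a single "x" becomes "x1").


String: "gggcccaaggg"
Scanning for consecutive runs:
  'g' x 3
  'c' x 3
  'a' x 2
  'g' x 3
RLE = "g3c3a2g3"


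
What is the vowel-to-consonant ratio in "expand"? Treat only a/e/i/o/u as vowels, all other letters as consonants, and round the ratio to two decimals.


Word: "expand"
Vowels (a,e,i,o,u): 2
Consonants: 4
Ratio = 2/4
= 0.50


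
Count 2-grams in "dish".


Word: "dish" (length 4)
Number of 2-grams = length - 2 + 1 = 4 - 2 + 1
= 3


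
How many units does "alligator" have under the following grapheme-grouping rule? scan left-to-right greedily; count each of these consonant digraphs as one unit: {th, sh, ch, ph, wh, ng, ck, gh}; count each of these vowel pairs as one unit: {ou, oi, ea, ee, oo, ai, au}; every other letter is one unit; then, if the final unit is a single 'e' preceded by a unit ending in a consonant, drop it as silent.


Word: "alligator" (9 letters)
Left-to-right scan:
  1. 'a' (letter)
  2. 'l' (letter)
  3. 'l' (letter)
  4. 'i' (letter)
  5. 'g' (letter)
  6. 'a' (letter)
  7. 't' (letter)
  8. 'o' (letter)
  9. 'r' (letter)
Units from scan: 9
Sound units = 9 units


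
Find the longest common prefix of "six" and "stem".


Word 1: "six"
Word 2: "stem"
Comparing from start:
  Pos 0: 's' == 's'
  Pos 1: 'i' != 't' (stop)
LCP = "s" (length 1)


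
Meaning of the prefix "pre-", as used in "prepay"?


Prefix: pre-
As in: prepay -> pre- + pay
Meaning = before


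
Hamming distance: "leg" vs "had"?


Comparing character by character (same length = 3):
  Pos 0: 'l' vs 'h' !=
  Pos 1: 'e' vs 'a' !=
  Pos 2: 'g' vs 'd' !=
Hamming distance = 3


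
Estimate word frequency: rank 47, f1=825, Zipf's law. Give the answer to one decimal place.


Zipf's law: f(r) = f(1) / r
f(1) = 825
f(47) = 825 / 47
= 17.6 occurrences


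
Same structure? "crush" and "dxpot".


Pattern of "crush": [0, 1, 2, 3, 4]
Pattern of "dxpot": [0, 1, 2, 3, 4]
Patterns match
Same pattern = Yes


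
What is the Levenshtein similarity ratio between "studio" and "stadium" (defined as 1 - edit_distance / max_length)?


Word 1: "studio" (length 6)
Word 2: "stadium" (length 7)
One optimal edit sequence:
  1. keep 's'
  2. keep 't'
  3. substitute 'u' -> 'a'  (+1)
  4. keep 'd'
  5. keep 'i'
  6. insert 'u'  (+1)
  7. substitute 'o' -> 'm'  (+1)
Edit distance = 3
Max length = max(6, 7) = 7
Similarity = 1 - 3/7
= 0.5714


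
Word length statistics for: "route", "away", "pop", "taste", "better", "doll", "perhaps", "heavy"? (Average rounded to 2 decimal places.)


Lengths: "route"=5, "away"=4, "pop"=3, "taste"=5, "better"=6, "doll"=4, "perhaps"=7, "heavy"=5
Sum = 39, Count = 8
Average = 39/8 = 4.88
= avg=4.88, min=3, max=7


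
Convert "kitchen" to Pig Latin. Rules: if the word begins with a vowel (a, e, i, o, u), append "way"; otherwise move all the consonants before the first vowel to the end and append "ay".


Word: "kitchen"
Starts with consonant(s) → move to end, add 'ay'
Consonant cluster: "k"
Pig Latin = "itchenkay"


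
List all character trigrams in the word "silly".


Word: "silly" (length 5)
Number of trigrams = 5 - 3 + 1 = 3
  Position 0: "sil"
  Position 1: "ill"
  Position 2: "lly"
Trigrams = "sil", "ill", "lly"


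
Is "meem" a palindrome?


Word: "meem"
Reversed: "meem"
Forward == Backward? meem == meem
Palindrome = Yes


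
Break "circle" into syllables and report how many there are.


Word: "circle"
Syllable breakdown: cir | cle
Counting: 2 parts
= 2 syllables


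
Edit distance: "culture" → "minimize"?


Word 1: "culture" (length 7)
Word 2: "minimize" (length 8)
One optimal edit sequence (insert/delete/substitute each cost 1):
  1. insert 'm'  (+1)
  2. substitute 'c' -> 'i'  (+1)
  3. substitute 'u' -> 'n'  (+1)
  4. substitute 'l' -> 'i'  (+1)
  5. substitute 't' -> 'm'  (+1)
  6. substitute 'u' -> 'i'  (+1)
  7. substitute 'r' -> 'z'  (+1)
  8. keep 'e'
Total edit operations: 7
Edit distance = 7


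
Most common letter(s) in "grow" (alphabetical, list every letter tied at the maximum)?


Word: "grow"
Letter counts:
  'g': 1
  'o': 1
  'r': 1
  'w': 1
Maximum count = 1
Most frequent = 'g', 'o', 'r', 'w' (1 time each)


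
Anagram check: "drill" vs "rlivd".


Word 1: "drill" → sorted: dillr
Word 2: "rlivd" → sorted: dilrv
Same letters? dillr != dilrv
Anagram = No


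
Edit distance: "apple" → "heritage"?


Word 1: "apple" (length 5)
Word 2: "heritage" (length 8)
One optimal edit sequence (insert/delete/substitute each cost 1):
  1. insert 'h'  (+1)
  2. insert 'e'  (+1)
  3. insert 'r'  (+1)
  4. substitute 'a' -> 'i'  (+1)
  5. substitute 'p' -> 't'  (+1)
  6. substitute 'p' -> 'a'  (+1)
  7. substitute 'l' -> 'g'  (+1)
  8. keep 'e'
Total edit operations: 7
Edit distance = 7


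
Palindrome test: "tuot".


Word: "tuot"
Reversed: "tout"
Forward == Backward? tuot != tout
Palindrome = No


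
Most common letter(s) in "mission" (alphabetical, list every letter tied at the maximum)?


Word: "mission"
Letter counts:
  'i': 2
  'm': 1
  'n': 1
  'o': 1
  's': 2
Maximum count = 2
Most frequent = 'i', 's' (2 times each)


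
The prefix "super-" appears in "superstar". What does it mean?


Prefix: super-
As in: superstar -> super- + star
Meaning = above / beyond


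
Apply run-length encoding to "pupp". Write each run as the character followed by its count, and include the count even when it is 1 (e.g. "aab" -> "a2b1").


String: "pupp"
Scanning for consecutive runs:
  'p' x 1
  'u' x 1
  'p' x 2
RLE = "p1u1p2"


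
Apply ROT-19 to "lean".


Word: "lean"
Shift: 19
Each letter → (letter + shift) mod 26:
  'l' (11) + 19 = 4 → 'e'
  'e' (4) + 19 = 23 → 'x'
  'a' (0) + 19 = 19 → 't'
  'n' (13) + 19 = 6 → 'g'
Result = "extg"


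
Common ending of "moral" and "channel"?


Word 1: "moral"
Word 2: "channel"
Comparing from end:
  Pos -1: 'l' == 'l'
  Pos -2: 'a' != 'e' (stop)
LCS = "l" (length 1)


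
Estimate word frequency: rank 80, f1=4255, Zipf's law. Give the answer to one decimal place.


Zipf's law: f(r) = f(1) / r
f(1) = 4255
f(80) = 4255 / 80
= 53.2 occurrences


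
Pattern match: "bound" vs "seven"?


Pattern of "bound": [0, 1, 2, 3, 4]
Pattern of "seven": [0, 1, 2, 1, 3]
Patterns do not match
Same pattern = No


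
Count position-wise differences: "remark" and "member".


Comparing character by character (same length = 6):
  Pos 0: 'r' vs 'm' !=
  Pos 1: 'e' vs 'e' =
  Pos 2: 'm' vs 'm' =
  Pos 3: 'a' vs 'b' !=
  Pos 4: 'r' vs 'e' !=
  Pos 5: 'k' vs 'r' !=
Hamming distance = 4


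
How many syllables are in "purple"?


Word: "purple"
Syllable breakdown: pur-ple
Counting: 2 parts
= 2 syllables


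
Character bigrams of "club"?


Word: "club" (length 4)
Number of bigrams = 4 - 2 + 1 = 3
  Position 0: "cl"
  Position 1: "lu"
  Position 2: "ub"
Bigrams = "cl", "lu", "ub"


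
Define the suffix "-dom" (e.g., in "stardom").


Suffix: -dom
Example: stardom (star + -dom)
Meaning = state / realm


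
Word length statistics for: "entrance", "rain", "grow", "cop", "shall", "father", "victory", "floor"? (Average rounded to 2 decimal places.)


Lengths: "entrance"=8, "rain"=4, "grow"=4, "cop"=3, "shall"=5, "father"=6, "victory"=7, "floor"=5
Sum = 42, Count = 8
Average = 42/8 = 5.25
= avg=5.25, min=3, max=8


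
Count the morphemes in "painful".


Word: "painful"
Morphemes: pain | -ful
Each morpheme carries meaning
= 2 morphemes


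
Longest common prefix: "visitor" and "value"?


Word 1: "visitor"
Word 2: "value"
Comparing from start:
  Pos 0: 'v' == 'v'
  Pos 1: 'i' != 'a' (stop)
LCP = "v" (length 1)


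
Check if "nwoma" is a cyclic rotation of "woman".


Word: "woman", Candidate: "nwoma"
Method: check if candidate is substring of word+word
"womanwoman" contains "nwoma"? Yes
Is rotation = Yes


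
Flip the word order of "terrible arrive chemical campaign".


Original: "terrible arrive chemical campaign"
Words (1..n): terrible | arrive | chemical | campaign
Reversed (n..1): campaign | chemical | arrive | terrible
Result = "campaign chemical arrive terrible"


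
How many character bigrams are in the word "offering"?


Word: "offering" (length 8)
Number of 2-grams = length - 2 + 1 = 8 - 2 + 1
= 7


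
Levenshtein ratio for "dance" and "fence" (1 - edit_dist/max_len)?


Word 1: "dance" (length 5)
Word 2: "fence" (length 5)
One optimal edit sequence:
  1. substitute 'd' -> 'f'  (+1)
  2. substitute 'a' -> 'e'  (+1)
  3. keep 'n'
  4. keep 'c'
  5. keep 'e'
Edit distance = 2
Max length = max(5, 5) = 5
Similarity = 1 - 2/5
= 0.6000


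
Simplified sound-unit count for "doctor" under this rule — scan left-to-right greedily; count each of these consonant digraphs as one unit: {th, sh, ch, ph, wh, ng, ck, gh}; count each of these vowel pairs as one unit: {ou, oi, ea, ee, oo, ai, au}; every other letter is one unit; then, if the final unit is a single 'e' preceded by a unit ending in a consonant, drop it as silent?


Word: "doctor" (6 letters)
Left-to-right scan:
  [1] 'd' (letter)
  [2] 'o' (letter)
  [3] 'c' (letter)
  [4] 't' (letter)
  [5] 'o' (letter)
  [6] 'r' (letter)
Units from scan: 6
Sound units = 6 units


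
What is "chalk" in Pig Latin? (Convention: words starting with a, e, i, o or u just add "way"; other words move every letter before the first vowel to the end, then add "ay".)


Word: "chalk"
Starts with consonant(s) → move to end, add 'ay'
Consonant cluster: "ch"
Pig Latin = "alkchay"


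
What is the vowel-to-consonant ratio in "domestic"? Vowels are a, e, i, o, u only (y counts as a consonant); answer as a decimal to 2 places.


Word: "domestic"
Vowels (a,e,i,o,u): 3
Consonants: 5
Ratio = 3/5
= 0.60


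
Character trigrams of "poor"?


Word: "poor" (length 4)
Number of trigrams = 4 - 3 + 1 = 2
  Position 0: "poo"
  Position 1: "oor"
Trigrams = "poo", "oor"


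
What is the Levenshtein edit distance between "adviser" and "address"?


Word 1: "adviser" (length 7)
Word 2: "address" (length 7)
One optimal edit sequence (insert/delete/substitute each cost 1):
  1. keep 'a'
  2. keep 'd'
  3. substitute 'v' -> 'd'  (+1)
  4. substitute 'i' -> 'r'  (+1)
  5. substitute 's' -> 'e'  (+1)
  6. substitute 'e' -> 's'  (+1)
  7. substitute 'r' -> 's'  (+1)
Total edit operations: 5
Edit distance = 5


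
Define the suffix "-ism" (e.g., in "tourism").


Suffix: -ism
Example: tourism (tour + -ism)
Meaning = belief / practice


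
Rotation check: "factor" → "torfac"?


Word: "factor", Candidate: "torfac"
Method: check if candidate is substring of word+word
"factorfactor" contains "torfac"? Yes
Is rotation = Yes


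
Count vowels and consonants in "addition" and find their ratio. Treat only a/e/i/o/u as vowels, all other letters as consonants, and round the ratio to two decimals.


Word: "addition"
Vowels (a,e,i,o,u): 4
Consonants: 4
Ratio = 4/4
= 1.00


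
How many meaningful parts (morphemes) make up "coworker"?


Word: "coworker"
Morphemes: co- + work + -er
Each morpheme carries meaning
= 3 morphemes


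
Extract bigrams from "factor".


Word: "factor" (length 6)
Number of bigrams = 6 - 2 + 1 = 5
  Position 0: "fa"
  Position 1: "ac"
  Position 2: "ct"
  Position 3: "to"
  Position 4: "or"
Bigrams = "fa", "ac", "ct", "to", "or"


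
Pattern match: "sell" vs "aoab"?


Pattern of "sell": [0, 1, 2, 2]
Pattern of "aoab": [0, 1, 0, 2]
Patterns do not match
Same pattern = No


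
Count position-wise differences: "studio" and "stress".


Comparing character by character (same length = 6):
  Pos 0: 's' vs 's' =
  Pos 1: 't' vs 't' =
  Pos 2: 'u' vs 'r' !=
  Pos 3: 'd' vs 'e' !=
  Pos 4: 'i' vs 's' !=
  Pos 5: 'o' vs 's' !=
Hamming distance = 4


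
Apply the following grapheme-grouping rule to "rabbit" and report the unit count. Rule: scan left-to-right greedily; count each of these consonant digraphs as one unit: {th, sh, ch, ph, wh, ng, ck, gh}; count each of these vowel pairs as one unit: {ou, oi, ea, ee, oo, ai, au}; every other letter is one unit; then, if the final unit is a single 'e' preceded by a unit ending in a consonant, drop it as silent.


Word: "rabbit" (6 letters)
Left-to-right scan:
  [1] 'r' (letter)
  [2] 'a' (letter)
  [3] 'b' (letter)
  [4] 'b' (letter)
  [5] 'i' (letter)
  [6] 't' (letter)
Units from scan: 6
Sound units = 6 units


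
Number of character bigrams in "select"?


Word: "select" (length 6)
Number of 2-grams = length - 2 + 1 = 6 - 2 + 1
= 5


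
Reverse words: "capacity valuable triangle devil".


Original: "capacity valuable triangle devil"
Words (1..n): capacity | valuable | triangle | devil
Reversed (n..1): devil | triangle | valuable | capacity
Result = "devil triangle valuable capacity"


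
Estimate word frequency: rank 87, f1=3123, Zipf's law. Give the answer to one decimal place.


Zipf's law: f(r) = f(1) / r
f(1) = 3123
f(87) = 3123 / 87
= 35.9 occurrences


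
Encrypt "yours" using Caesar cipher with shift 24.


Word: "yours"
Shift: 24
Each letter → (letter + shift) mod 26:
  'y' (24) + 24 = 22 → 'w'
  'o' (14) + 24 = 12 → 'm'
  'u' (20) + 24 = 18 → 's'
  'r' (17) + 24 = 15 → 'p'
  's' (18) + 24 = 16 → 'q'
Result = "wmspq"


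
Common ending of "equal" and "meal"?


Word 1: "equal"
Word 2: "meal"
Comparing from end:
  Pos -1: 'l' == 'l'
  Pos -2: 'a' == 'a'
  Pos -3: 'u' != 'e' (stop)
LCS = "al" (length 2)


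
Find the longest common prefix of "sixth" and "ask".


Word 1: "sixth"
Word 2: "ask"
Comparing from start:
  Pos 0: 's' != 'a' (stop)
LCP = "" (length 0)


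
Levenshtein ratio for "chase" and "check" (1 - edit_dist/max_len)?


Word 1: "chase" (length 5)
Word 2: "check" (length 5)
One optimal edit sequence:
  1. keep 'c'
  2. keep 'h'
  3. substitute 'a' -> 'e'  (+1)
  4. substitute 's' -> 'c'  (+1)
  5. substitute 'e' -> 'k'  (+1)
Edit distance = 3
Max length = max(5, 5) = 5
Similarity = 1 - 3/5
= 0.4000


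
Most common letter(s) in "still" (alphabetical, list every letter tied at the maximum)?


Word: "still"
Letter counts:
  'i': 1
  'l': 2
  's': 1
  't': 1
Maximum count = 2
Most frequent = 'l' (2 times each)


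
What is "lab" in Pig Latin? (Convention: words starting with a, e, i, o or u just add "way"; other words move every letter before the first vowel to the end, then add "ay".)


Word: "lab"
Starts with consonant(s) → move to end, add 'ay'
Consonant cluster: "l"
Pig Latin = "ablay"


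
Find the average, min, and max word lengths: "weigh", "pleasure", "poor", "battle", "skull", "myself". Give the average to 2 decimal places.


Lengths: "weigh"=5, "pleasure"=8, "poor"=4, "battle"=6, "skull"=5, "myself"=6
Sum = 34, Count = 6
Average = 34/6 = 5.67
= avg=5.67, min=4, max=8


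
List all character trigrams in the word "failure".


Word: "failure" (length 7)
Number of trigrams = 7 - 3 + 1 = 5
  Position 0: "fai"
  Position 1: "ail"
  Position 2: "ilu"
  Position 3: "lur"
  Position 4: "ure"
Trigrams = "fai", "ail", "ilu", "lur", "ure"


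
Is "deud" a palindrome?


Word: "deud"
Reversed: "dued"
Forward == Backward? deud != dued
Palindrome = No
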